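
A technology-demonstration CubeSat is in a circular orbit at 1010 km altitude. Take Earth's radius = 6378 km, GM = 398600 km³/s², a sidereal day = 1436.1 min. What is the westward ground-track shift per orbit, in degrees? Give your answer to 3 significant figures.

26.4°

Semi-major axis a = 6378 + 1010 = 7388 km. Period T = 2π√(a³/μ) = 2π√(7388³/398600) = 6319.8 s = 105.33 min.
During one orbit Earth rotates (6319.8 / 86166) × 360° = 26.40°.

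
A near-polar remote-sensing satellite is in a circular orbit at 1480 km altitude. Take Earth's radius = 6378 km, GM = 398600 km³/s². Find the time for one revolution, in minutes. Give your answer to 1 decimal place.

Semi-major axis a = 6378 + 1480 = 7858 km. Period T = 2π√(a³/μ) = 2π√(7858³/398600) = 6932.3 s = 115.54 min.

115.5 min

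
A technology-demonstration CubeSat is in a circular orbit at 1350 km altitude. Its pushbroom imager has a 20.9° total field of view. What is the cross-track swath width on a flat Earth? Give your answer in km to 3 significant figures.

498 km

Half-angle = 20.9°/2 = 10.45°.
Swath width ≈ 2h·tan(θ/2) = 2 × 1350 × tan(10.45°) = 498.0 km.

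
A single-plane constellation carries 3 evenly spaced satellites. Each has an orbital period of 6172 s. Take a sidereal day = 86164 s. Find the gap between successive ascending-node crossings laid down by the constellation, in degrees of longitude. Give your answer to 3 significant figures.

8.60°

Single-satellite node shift = (6172.0/86164) × 360° = 25.79°.
With 3 satellites evenly phased, successive equator crossings are 25.79/3 = 8.596° apart.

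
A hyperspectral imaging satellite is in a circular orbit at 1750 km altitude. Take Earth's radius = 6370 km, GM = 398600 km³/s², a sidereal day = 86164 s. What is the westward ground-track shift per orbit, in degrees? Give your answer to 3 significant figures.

Semi-major axis a = 6370 + 1750 = 8120 km. Period T = 2π√(a³/μ) = 2π√(8120³/398600) = 7281.9 s = 121.37 min.
During one orbit Earth rotates (7281.9 / 86164) × 360° = 30.42°.

30.4°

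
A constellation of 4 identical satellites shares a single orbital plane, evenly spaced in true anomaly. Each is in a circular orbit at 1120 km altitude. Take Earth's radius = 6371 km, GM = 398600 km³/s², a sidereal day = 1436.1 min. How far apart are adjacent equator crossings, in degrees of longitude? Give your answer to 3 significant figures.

Semi-major axis a = 6371 + 1120 = 7491 km. Period T = 2π√(a³/μ) = 2π√(7491³/398600) = 6452.4 s = 107.54 min.
Single-satellite node shift = (6452.4/86166) × 360° = 26.96°.
With 4 satellites evenly phased, successive equator crossings are 26.96/4 = 6.739° apart.

6.74°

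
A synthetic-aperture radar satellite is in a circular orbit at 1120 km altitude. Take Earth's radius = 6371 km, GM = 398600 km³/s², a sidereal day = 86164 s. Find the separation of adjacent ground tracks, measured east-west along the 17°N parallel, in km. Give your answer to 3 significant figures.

Semi-major axis a = 6371 + 1120 = 7491 km. Period T = 2π√(a³/μ) = 2π√(7491³/398600) = 6452.4 s = 107.54 min.
Node shift per orbit = (6452.4/86164) × 360° = 26.96°.
Equatorial spacing = 26.96 × 111.2 km/° = 2998 km.
At 17° latitude, spacing = 2998 × cos(17°) = 2867 km.

2870 km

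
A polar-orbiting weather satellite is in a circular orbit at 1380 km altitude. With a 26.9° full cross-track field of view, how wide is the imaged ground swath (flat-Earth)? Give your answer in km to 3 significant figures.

660 km

Half-angle = 26.9°/2 = 13.45°.
Swath width ≈ 2h·tan(θ/2) = 2 × 1380 × tan(13.45°) = 660.1 km.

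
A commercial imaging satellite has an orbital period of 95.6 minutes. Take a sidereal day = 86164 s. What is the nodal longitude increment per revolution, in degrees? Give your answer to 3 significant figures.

24.0°

T = 95.6 min = 5736.0 s.
During one orbit Earth rotates (5736.0 / 86164) × 360° = 23.97°.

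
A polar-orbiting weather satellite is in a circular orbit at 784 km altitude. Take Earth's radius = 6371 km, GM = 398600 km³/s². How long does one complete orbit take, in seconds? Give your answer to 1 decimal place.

6023.2 seconds

Semi-major axis a = 6371 + 784 = 7155 km. Period T = 2π√(a³/μ) = 2π√(7155³/398600) = 6023.2 s = 100.39 min.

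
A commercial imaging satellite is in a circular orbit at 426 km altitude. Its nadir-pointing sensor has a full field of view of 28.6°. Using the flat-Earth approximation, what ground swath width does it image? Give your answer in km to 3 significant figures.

Half-angle = 28.6°/2 = 14.3°.
Swath width ≈ 2h·tan(θ/2) = 2 × 426 × tan(14.3°) = 217.2 km.

217 km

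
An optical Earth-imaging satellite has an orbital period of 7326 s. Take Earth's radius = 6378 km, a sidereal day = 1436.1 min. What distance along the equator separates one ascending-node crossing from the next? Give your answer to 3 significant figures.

During one orbit Earth rotates (7326.0 / 86166) × 360° = 30.61°.
At the equator that is 30.61° × (2π·6378/360) km/° = 30.61 × 111.3 = 3407 km.

3410 km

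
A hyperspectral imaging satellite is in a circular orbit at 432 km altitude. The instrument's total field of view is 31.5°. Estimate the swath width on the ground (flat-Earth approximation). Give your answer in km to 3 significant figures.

244 km

Half-angle = 31.5°/2 = 15.75°.
Swath width ≈ 2h·tan(θ/2) = 2 × 432 × tan(15.75°) = 243.7 km.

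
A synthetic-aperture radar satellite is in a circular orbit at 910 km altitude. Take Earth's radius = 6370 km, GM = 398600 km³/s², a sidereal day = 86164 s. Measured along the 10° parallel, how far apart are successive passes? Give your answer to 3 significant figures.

Semi-major axis a = 6370 + 910 = 7280 km. Period T = 2π√(a³/μ) = 2π√(7280³/398600) = 6181.7 s = 103.03 min.
Node shift per orbit = (6181.7/86164) × 360° = 25.83°.
Equatorial spacing = 25.83 × 111.2 km/° = 2871 km.
At 10° latitude, spacing = 2871 × cos(10°) = 2828 km.

2830 km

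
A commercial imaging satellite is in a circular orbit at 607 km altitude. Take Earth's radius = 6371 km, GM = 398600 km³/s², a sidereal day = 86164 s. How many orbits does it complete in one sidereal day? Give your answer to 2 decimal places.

Semi-major axis a = 6371 + 607 = 6978 km. Period T = 2π√(a³/μ) = 2π√(6978³/398600) = 5801.1 s = 96.68 min.
Orbits per sidereal day = 86164 / 5801.1 = 14.853.

14.85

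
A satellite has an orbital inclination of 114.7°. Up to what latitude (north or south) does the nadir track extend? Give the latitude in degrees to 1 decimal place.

Retrograde orbit: the ground track reaches ±(180° − i) = ±(180 − 114.7) = ±65.3°.

65.3°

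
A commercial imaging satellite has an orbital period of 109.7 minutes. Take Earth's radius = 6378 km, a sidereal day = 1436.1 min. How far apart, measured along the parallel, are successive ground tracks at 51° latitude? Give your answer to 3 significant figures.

T = 109.7 min = 6582.0 s.
Node shift per orbit = (6582.0/86166) × 360° = 27.50°.
Equatorial spacing = 27.50 × 111.3 km/° = 3061 km.
At 51° latitude, spacing = 3061 × cos(51°) = 1926 km.

1930 km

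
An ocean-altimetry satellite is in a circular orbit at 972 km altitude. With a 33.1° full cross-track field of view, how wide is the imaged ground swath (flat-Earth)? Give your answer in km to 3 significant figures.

578 km

Half-angle = 33.1°/2 = 16.55°.
Swath width ≈ 2h·tan(θ/2) = 2 × 972 × tan(16.55°) = 577.7 km.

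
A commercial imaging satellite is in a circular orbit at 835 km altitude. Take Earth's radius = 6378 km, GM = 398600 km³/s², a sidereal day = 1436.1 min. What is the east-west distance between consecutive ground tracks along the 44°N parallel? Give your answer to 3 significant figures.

2040 km

Semi-major axis a = 6378 + 835 = 7213 km. Period T = 2π√(a³/μ) = 2π√(7213³/398600) = 6096.6 s = 101.61 min.
Node shift per orbit = (6096.6/86166) × 360° = 25.47°.
Equatorial spacing = 25.47 × 111.3 km/° = 2835 km.
At 44° latitude, spacing = 2835 × cos(44°) = 2040 km.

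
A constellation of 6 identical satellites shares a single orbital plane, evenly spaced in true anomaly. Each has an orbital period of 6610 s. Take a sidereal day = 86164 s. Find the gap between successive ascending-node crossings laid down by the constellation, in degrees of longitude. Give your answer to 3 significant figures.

Single-satellite node shift = (6610.0/86164) × 360° = 27.62°.
With 6 satellites evenly phased, successive equator crossings are 27.62/6 = 4.603° apart.

4.60°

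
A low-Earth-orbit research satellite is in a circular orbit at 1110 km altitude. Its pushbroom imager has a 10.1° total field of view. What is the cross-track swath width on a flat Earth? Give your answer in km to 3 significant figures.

Half-angle = 10.1°/2 = 5.05°.
Swath width ≈ 2h·tan(θ/2) = 2 × 1110 × tan(5.05°) = 196.2 km.

196 km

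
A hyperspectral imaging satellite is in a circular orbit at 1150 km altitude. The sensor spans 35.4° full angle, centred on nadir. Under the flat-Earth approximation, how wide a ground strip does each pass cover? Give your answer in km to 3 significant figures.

734 km

Half-angle = 35.4°/2 = 17.7°.
Swath width ≈ 2h·tan(θ/2) = 2 × 1150 × tan(17.7°) = 734.0 km.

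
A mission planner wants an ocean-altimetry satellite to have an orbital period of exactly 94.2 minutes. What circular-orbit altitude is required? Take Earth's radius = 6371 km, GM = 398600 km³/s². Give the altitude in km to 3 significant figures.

487 km

T = 94.2 min = 5652.0 s.
From T = 2π√(a³/μ): a = (μ T²/4π²)^(1/3) = (398600 × 5652.0² / 4π²)^(1/3) = 6858 km.
Altitude h = a − R = 6858 − 6371 = 487 km.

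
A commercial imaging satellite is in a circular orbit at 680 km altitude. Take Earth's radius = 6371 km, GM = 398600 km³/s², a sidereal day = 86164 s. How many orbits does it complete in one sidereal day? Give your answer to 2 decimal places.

14.62

Semi-major axis a = 6371 + 680 = 7051 km. Period T = 2π√(a³/μ) = 2π√(7051³/398600) = 5892.3 s = 98.21 min.
Orbits per sidereal day = 86164 / 5892.3 = 14.623.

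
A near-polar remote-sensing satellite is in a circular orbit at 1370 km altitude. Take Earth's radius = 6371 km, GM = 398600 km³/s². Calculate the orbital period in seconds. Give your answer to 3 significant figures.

6780 seconds

Semi-major axis a = 6371 + 1370 = 7741 km. Period T = 2π√(a³/μ) = 2π√(7741³/398600) = 6778.1 s = 112.97 min.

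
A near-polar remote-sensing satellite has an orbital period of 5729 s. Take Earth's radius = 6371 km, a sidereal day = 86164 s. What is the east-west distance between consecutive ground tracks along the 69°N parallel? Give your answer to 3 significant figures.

954 km

Node shift per orbit = (5729.0/86164) × 360° = 23.94°.
Equatorial spacing = 23.94 × 111.2 km/° = 2662 km.
At 69° latitude, spacing = 2662 × cos(69°) = 954 km.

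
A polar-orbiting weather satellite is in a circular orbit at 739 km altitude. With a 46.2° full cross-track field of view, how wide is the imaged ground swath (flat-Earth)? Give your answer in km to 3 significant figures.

630 km

Half-angle = 46.2°/2 = 23.1°.
Swath width ≈ 2h·tan(θ/2) = 2 × 739 × tan(23.1°) = 630.4 km.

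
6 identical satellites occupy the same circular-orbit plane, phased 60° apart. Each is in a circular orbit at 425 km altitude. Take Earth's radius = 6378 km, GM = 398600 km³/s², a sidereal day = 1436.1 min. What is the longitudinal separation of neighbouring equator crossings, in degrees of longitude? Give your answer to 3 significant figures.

Semi-major axis a = 6378 + 425 = 6803 km. Period T = 2π√(a³/μ) = 2π√(6803³/398600) = 5584.2 s = 93.07 min.
Single-satellite node shift = (5584.2/86166) × 360° = 23.33°.
With 6 satellites evenly phased, successive equator crossings are 23.33/6 = 3.888° apart.

3.89°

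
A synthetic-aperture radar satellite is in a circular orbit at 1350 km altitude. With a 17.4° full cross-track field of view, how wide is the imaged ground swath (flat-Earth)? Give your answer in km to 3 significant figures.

413 km

Half-angle = 17.4°/2 = 8.7°.
Swath width ≈ 2h·tan(θ/2) = 2 × 1350 × tan(8.7°) = 413.2 km.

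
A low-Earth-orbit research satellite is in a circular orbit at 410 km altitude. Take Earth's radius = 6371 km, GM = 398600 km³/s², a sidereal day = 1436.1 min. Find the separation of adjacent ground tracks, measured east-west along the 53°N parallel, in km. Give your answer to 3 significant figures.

1550 km

Semi-major axis a = 6371 + 410 = 6781 km. Period T = 2π√(a³/μ) = 2π√(6781³/398600) = 5557.1 s = 92.62 min.
Node shift per orbit = (5557.1/86166) × 360° = 23.22°.
Equatorial spacing = 23.22 × 111.2 km/° = 2582 km.
At 53° latitude, spacing = 2582 × cos(53°) = 1554 km.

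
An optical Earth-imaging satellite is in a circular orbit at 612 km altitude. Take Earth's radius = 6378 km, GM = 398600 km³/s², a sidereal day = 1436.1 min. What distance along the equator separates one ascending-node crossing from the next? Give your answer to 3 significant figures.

Semi-major axis a = 6378 + 612 = 6990 km. Period T = 2π√(a³/μ) = 2π√(6990³/398600) = 5816.0 s = 96.93 min.
During one orbit Earth rotates (5816.0 / 86166) × 360° = 24.30°.
At the equator that is 24.30° × (2π·6378/360) km/° = 24.30 × 111.3 = 2705 km.

2700 km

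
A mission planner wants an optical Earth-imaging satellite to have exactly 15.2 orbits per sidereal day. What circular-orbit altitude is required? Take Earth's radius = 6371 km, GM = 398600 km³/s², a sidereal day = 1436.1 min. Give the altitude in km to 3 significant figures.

501 km

Required period T = 86166 / 15.2 = 5668.8 s.
From T = 2π√(a³/μ): a = (μ T²/4π²)^(1/3) = (398600 × 5668.8² / 4π²)^(1/3) = 6872 km.
Altitude h = a − R = 6872 − 6371 = 501 km.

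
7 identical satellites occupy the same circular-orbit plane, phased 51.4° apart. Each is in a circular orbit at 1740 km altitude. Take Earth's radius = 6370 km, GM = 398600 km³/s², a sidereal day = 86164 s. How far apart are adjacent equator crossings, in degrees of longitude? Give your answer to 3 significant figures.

Semi-major axis a = 6370 + 1740 = 8110 km. Period T = 2π√(a³/μ) = 2π√(8110³/398600) = 7268.5 s = 121.14 min.
Single-satellite node shift = (7268.5/86164) × 360° = 30.37°.
With 7 satellites evenly phased, successive equator crossings are 30.37/7 = 4.338° apart.

4.34°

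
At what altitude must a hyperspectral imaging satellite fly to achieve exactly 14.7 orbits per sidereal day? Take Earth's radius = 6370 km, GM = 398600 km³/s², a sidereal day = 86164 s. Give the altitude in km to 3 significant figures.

656 km

Required period T = 86164 / 14.7 = 5861.5 s.
From T = 2π√(a³/μ): a = (μ T²/4π²)^(1/3) = (398600 × 5861.5² / 4π²)^(1/3) = 7026 km.
Altitude h = a − R = 7026 − 6370 = 656 km.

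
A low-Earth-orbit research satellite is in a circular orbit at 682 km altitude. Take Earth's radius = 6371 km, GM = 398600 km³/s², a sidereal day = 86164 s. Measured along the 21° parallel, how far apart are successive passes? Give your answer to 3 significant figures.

2560 km

Semi-major axis a = 6371 + 682 = 7053 km. Period T = 2π√(a³/μ) = 2π√(7053³/398600) = 5894.8 s = 98.25 min.
Node shift per orbit = (5894.8/86164) × 360° = 24.63°.
Equatorial spacing = 24.63 × 111.2 km/° = 2739 km.
At 21° latitude, spacing = 2739 × cos(21°) = 2557 km.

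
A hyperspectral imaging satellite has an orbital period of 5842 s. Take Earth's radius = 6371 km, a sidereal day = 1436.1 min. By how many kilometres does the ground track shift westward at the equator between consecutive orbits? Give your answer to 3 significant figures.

2710 km

During one orbit Earth rotates (5842.0 / 86166) × 360° = 24.41°.
At the equator that is 24.41° × (2π·6371/360) km/° = 24.41 × 111.2 = 2714 km.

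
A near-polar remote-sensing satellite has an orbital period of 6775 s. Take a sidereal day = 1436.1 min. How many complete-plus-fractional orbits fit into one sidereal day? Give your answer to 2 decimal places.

12.72

Orbits per sidereal day = 86166 / 6775.0 = 12.718.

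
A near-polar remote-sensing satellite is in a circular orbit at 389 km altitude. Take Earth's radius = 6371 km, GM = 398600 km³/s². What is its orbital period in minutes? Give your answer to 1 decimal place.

92.2 min

Semi-major axis a = 6371 + 389 = 6760 km. Period T = 2π√(a³/μ) = 2π√(6760³/398600) = 5531.4 s = 92.19 min.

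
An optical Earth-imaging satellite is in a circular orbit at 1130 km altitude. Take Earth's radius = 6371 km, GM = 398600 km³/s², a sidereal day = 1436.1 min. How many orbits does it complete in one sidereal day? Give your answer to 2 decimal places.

13.33

Semi-major axis a = 6371 + 1130 = 7501 km. Period T = 2π√(a³/μ) = 2π√(7501³/398600) = 6465.3 s = 107.76 min.
Orbits per sidereal day = 86166 / 6465.3 = 13.327.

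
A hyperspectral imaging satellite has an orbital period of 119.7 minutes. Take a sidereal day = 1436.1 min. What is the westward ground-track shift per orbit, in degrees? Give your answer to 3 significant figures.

30.0°

T = 119.7 min = 7182.0 s.
During one orbit Earth rotates (7182.0 / 86166) × 360° = 30.01°.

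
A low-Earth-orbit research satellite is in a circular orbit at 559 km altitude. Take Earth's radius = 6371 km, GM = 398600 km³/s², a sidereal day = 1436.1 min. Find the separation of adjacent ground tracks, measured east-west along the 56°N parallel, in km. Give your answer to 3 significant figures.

1490 km

Semi-major axis a = 6371 + 559 = 6930 km. Period T = 2π√(a³/μ) = 2π√(6930³/398600) = 5741.3 s = 95.69 min.
Node shift per orbit = (5741.3/86166) × 360° = 23.99°.
Equatorial spacing = 23.99 × 111.2 km/° = 2667 km.
At 56° latitude, spacing = 2667 × cos(56°) = 1492 km.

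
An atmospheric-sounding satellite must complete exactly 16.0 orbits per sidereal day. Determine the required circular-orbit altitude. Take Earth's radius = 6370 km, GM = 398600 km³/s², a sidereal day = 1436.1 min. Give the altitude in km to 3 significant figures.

271 km

Required period T = 86166 / 16.0 = 5385.4 s.
From T = 2π√(a³/μ): a = (μ T²/4π²)^(1/3) = (398600 × 5385.4² / 4π²)^(1/3) = 6641 km.
Altitude h = a − R = 6641 − 6370 = 271 km.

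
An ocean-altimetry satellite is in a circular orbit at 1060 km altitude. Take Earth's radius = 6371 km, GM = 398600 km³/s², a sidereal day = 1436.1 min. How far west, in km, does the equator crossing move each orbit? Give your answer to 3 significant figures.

Semi-major axis a = 6371 + 1060 = 7431 km. Period T = 2π√(a³/μ) = 2π√(7431³/398600) = 6375.0 s = 106.25 min.
During one orbit Earth rotates (6375.0 / 86166) × 360° = 26.63°.
At the equator that is 26.63° × (2π·6371/360) km/° = 26.63 × 111.2 = 2962 km.

2960 km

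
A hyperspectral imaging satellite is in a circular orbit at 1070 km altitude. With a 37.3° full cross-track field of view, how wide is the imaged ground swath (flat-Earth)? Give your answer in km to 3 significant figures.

Half-angle = 37.3°/2 = 18.65°.
Swath width ≈ 2h·tan(θ/2) = 2 × 1070 × tan(18.65°) = 722.3 km.

722 km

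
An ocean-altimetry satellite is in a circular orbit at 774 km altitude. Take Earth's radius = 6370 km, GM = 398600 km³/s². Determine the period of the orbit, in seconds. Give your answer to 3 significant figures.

Semi-major axis a = 6370 + 774 = 7144 km. Period T = 2π√(a³/μ) = 2π√(7144³/398600) = 6009.3 s = 100.15 min.

6010 seconds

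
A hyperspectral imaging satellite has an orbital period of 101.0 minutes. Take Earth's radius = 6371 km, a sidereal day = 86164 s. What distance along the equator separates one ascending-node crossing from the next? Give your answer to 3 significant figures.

2820 km

T = 101.0 min = 6060.0 s.
During one orbit Earth rotates (6060.0 / 86164) × 360° = 25.32°.
At the equator that is 25.32° × (2π·6371/360) km/° = 25.32 × 111.2 = 2815 km.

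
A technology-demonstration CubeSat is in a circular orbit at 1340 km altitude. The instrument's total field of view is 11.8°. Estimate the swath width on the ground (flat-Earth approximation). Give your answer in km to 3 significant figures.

277 km

Half-angle = 11.8°/2 = 5.9°.
Swath width ≈ 2h·tan(θ/2) = 2 × 1340 × tan(5.9°) = 277.0 km.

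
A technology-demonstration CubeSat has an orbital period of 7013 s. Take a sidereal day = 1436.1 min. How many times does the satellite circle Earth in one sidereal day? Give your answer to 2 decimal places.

12.29

Orbits per sidereal day = 86166 / 7013.0 = 12.287.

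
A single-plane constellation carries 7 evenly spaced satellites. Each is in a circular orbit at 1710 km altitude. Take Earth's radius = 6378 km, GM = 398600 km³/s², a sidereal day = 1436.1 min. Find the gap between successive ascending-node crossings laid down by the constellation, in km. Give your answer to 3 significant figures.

Semi-major axis a = 6378 + 1710 = 8088 km. Period T = 2π√(a³/μ) = 2π√(8088³/398600) = 7238.9 s = 120.65 min.
Single-satellite node shift = (7238.9/86166) × 360° = 30.24°.
With 7 satellites evenly phased, successive equator crossings are 30.24/7 = 4.321° apart.
That is 4.321 × 111.3 = 481 km at the equator.

481 km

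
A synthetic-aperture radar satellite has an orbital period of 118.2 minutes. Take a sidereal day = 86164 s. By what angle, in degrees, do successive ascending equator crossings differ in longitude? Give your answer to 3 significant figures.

29.6°

T = 118.2 min = 7092.0 s.
During one orbit Earth rotates (7092.0 / 86164) × 360° = 29.63°.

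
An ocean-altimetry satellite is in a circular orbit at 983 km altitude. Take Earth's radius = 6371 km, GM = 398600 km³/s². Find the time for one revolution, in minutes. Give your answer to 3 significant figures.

Semi-major axis a = 6371 + 983 = 7354 km. Period T = 2π√(a³/μ) = 2π√(7354³/398600) = 6276.2 s = 104.60 min.

105 min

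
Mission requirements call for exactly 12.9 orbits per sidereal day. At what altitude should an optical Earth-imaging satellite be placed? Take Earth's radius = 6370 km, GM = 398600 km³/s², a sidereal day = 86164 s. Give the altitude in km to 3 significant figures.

1300 km

Required period T = 86164 / 12.9 = 6679.4 s.
From T = 2π√(a³/μ): a = (μ T²/4π²)^(1/3) = (398600 × 6679.4² / 4π²)^(1/3) = 7666 km.
Altitude h = a − R = 7666 − 6370 = 1296 km.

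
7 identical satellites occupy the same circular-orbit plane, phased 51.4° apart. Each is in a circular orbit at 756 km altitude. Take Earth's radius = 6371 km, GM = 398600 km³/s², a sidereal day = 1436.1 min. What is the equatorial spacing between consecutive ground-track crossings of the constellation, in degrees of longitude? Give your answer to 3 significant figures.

Semi-major axis a = 6371 + 756 = 7127 km. Period T = 2π√(a³/μ) = 2π√(7127³/398600) = 5987.9 s = 99.80 min.
Single-satellite node shift = (5987.9/86166) × 360° = 25.02°.
With 7 satellites evenly phased, successive equator crossings are 25.02/7 = 3.574° apart.

3.57°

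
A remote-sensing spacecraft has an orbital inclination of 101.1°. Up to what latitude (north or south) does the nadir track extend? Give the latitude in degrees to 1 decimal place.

78.9°

Retrograde orbit: the ground track reaches ±(180° − i) = ±(180 − 101.1) = ±78.9°.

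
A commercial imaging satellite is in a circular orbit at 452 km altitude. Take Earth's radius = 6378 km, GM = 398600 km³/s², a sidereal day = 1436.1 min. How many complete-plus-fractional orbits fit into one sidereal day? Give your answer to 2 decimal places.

15.34

Semi-major axis a = 6378 + 452 = 6830 km. Period T = 2π√(a³/μ) = 2π√(6830³/398600) = 5617.5 s = 93.62 min.
Orbits per sidereal day = 86166 / 5617.5 = 15.339.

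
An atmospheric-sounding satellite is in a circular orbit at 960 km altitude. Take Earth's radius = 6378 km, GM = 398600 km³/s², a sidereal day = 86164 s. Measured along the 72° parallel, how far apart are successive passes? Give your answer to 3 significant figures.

Semi-major axis a = 6378 + 960 = 7338 km. Period T = 2π√(a³/μ) = 2π√(7338³/398600) = 6255.7 s = 104.26 min.
Node shift per orbit = (6255.7/86164) × 360° = 26.14°.
Equatorial spacing = 26.14 × 111.3 km/° = 2909 km.
At 72° latitude, spacing = 2909 × cos(72°) = 899 km.

899 km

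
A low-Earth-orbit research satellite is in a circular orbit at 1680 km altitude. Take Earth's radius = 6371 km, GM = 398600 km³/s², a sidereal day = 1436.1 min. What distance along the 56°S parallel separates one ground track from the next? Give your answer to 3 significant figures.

Semi-major axis a = 6371 + 1680 = 8051 km. Period T = 2π√(a³/μ) = 2π√(8051³/398600) = 7189.3 s = 119.82 min.
Node shift per orbit = (7189.3/86166) × 360° = 30.04°.
Equatorial spacing = 30.04 × 111.2 km/° = 3340 km.
At 56° latitude, spacing = 3340 × cos(56°) = 1868 km.

1870 km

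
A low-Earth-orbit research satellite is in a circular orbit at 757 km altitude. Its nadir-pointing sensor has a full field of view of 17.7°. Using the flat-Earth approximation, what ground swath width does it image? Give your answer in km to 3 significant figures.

Half-angle = 17.7°/2 = 8.85°.
Swath width ≈ 2h·tan(θ/2) = 2 × 757 × tan(8.85°) = 235.7 km.

236 km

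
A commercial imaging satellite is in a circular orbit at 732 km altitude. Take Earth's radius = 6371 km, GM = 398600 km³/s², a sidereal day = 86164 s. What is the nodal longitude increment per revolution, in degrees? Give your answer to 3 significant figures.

24.9°

Semi-major axis a = 6371 + 732 = 7103 km. Period T = 2π√(a³/μ) = 2π√(7103³/398600) = 5957.6 s = 99.29 min.
During one orbit Earth rotates (5957.6 / 86164) × 360° = 24.89°.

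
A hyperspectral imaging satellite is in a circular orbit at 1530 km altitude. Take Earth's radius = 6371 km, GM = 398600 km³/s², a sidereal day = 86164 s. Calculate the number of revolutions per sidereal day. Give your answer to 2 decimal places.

12.33

Semi-major axis a = 6371 + 1530 = 7901 km. Period T = 2π√(a³/μ) = 2π√(7901³/398600) = 6989.3 s = 116.49 min.
Orbits per sidereal day = 86164 / 6989.3 = 12.328.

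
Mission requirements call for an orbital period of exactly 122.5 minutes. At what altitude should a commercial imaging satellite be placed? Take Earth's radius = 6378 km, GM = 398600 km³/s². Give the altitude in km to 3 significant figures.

T = 122.5 min = 7350.0 s.
From T = 2π√(a³/μ): a = (μ T²/4π²)^(1/3) = (398600 × 7350.0² / 4π²)^(1/3) = 8171 km.
Altitude h = a − R = 8171 − 6378 = 1793 km.

1790 km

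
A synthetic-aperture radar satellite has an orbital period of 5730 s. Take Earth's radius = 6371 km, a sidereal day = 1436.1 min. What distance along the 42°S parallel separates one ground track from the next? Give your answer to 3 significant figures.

Node shift per orbit = (5730.0/86166) × 360° = 23.94°.
Equatorial spacing = 23.94 × 111.2 km/° = 2662 km.
At 42° latitude, spacing = 2662 × cos(42°) = 1978 km.

1980 km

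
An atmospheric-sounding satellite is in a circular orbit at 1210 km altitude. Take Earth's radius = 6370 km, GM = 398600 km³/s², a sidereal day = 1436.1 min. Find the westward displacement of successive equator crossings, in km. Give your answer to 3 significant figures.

3050 km

Semi-major axis a = 6370 + 1210 = 7580 km. Period T = 2π√(a³/μ) = 2π√(7580³/398600) = 6567.7 s = 109.46 min.
During one orbit Earth rotates (6567.7 / 86166) × 360° = 27.44°.
At the equator that is 27.44° × (2π·6370/360) km/° = 27.44 × 111.2 = 3051 km.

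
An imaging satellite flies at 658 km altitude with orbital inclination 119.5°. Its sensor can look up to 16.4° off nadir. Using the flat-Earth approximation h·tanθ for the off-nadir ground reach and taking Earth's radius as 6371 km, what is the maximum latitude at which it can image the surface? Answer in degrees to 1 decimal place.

62.2°

Retrograde orbit: the ground track reaches ±(180° − i) = ±(180 − 119.5) = ±60.5°.
Sensor half-swath on the ground ≈ 658·tan(16.4°) = 194 km = 1.74° of latitude.
Maximum observable latitude ≈ 60.5 + 1.74 = 62.2°.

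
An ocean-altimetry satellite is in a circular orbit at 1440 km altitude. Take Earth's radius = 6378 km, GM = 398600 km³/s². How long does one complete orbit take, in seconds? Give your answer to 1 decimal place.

6879.5 seconds

Semi-major axis a = 6378 + 1440 = 7818 km. Period T = 2π√(a³/μ) = 2π√(7818³/398600) = 6879.5 s = 114.66 min.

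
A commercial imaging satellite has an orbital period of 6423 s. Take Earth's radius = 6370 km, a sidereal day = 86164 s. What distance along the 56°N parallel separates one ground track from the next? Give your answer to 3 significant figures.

1670 km

Node shift per orbit = (6423.0/86164) × 360° = 26.84°.
Equatorial spacing = 26.84 × 111.2 km/° = 2984 km.
At 56° latitude, spacing = 2984 × cos(56°) = 1668 km.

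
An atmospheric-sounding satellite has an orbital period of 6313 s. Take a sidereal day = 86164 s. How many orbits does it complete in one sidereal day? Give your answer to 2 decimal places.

Orbits per sidereal day = 86164 / 6313.0 = 13.649.

13.65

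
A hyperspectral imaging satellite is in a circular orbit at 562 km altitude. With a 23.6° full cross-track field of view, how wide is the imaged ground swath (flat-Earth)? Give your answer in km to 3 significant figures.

235 km

Half-angle = 23.6°/2 = 11.8°.
Swath width ≈ 2h·tan(θ/2) = 2 × 562 × tan(11.8°) = 234.8 km.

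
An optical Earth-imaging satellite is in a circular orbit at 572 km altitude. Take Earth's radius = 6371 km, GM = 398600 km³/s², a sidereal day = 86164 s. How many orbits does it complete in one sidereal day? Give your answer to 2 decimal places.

Semi-major axis a = 6371 + 572 = 6943 km. Period T = 2π√(a³/μ) = 2π√(6943³/398600) = 5757.5 s = 95.96 min.
Orbits per sidereal day = 86164 / 5757.5 = 14.966.

14.97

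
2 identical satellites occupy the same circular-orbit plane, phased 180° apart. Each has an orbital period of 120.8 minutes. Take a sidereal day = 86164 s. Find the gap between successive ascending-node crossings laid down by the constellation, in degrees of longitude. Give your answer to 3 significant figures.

T = 120.8 min = 7248.0 s.
Single-satellite node shift = (7248.0/86164) × 360° = 30.28°.
With 2 satellites evenly phased, successive equator crossings are 30.28/2 = 15.141° apart.

15.1°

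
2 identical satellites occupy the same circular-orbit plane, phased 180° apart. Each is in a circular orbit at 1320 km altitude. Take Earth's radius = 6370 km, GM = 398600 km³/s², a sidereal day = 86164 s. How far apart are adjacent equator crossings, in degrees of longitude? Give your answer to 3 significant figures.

14.0°

Semi-major axis a = 6370 + 1320 = 7690 km. Period T = 2π√(a³/μ) = 2π√(7690³/398600) = 6711.2 s = 111.85 min.
Single-satellite node shift = (6711.2/86164) × 360° = 28.04°.
With 2 satellites evenly phased, successive equator crossings are 28.04/2 = 14.020° apart.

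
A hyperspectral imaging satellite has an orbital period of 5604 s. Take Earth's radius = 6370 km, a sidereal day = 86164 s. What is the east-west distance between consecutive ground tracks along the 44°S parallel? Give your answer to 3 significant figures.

1870 km

Node shift per orbit = (5604.0/86164) × 360° = 23.41°.
Equatorial spacing = 23.41 × 111.2 km/° = 2603 km.
At 44° latitude, spacing = 2603 × cos(44°) = 1873 km.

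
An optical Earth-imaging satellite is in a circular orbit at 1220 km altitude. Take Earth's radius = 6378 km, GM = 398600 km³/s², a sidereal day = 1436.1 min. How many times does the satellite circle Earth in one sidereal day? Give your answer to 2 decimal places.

Semi-major axis a = 6378 + 1220 = 7598 km. Period T = 2π√(a³/μ) = 2π√(7598³/398600) = 6591.1 s = 109.85 min.
Orbits per sidereal day = 86166 / 6591.1 = 13.073.

13.07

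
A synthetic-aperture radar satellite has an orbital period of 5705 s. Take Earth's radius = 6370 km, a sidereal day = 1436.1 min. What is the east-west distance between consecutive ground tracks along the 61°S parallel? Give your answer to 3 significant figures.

1280 km

Node shift per orbit = (5705.0/86166) × 360° = 23.84°.
Equatorial spacing = 23.84 × 111.2 km/° = 2650 km.
At 61° latitude, spacing = 2650 × cos(61°) = 1285 km.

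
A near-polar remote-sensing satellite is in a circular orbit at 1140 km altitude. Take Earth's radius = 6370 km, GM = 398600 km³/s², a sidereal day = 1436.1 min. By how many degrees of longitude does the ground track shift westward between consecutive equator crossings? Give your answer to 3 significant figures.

27.1°

Semi-major axis a = 6370 + 1140 = 7510 km. Period T = 2π√(a³/μ) = 2π√(7510³/398600) = 6477.0 s = 107.95 min.
During one orbit Earth rotates (6477.0 / 86166) × 360° = 27.06°.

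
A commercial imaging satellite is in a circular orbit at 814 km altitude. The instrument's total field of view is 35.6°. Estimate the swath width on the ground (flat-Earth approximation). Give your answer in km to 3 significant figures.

523 km

Half-angle = 35.6°/2 = 17.8°.
Swath width ≈ 2h·tan(θ/2) = 2 × 814 × tan(17.8°) = 522.7 km.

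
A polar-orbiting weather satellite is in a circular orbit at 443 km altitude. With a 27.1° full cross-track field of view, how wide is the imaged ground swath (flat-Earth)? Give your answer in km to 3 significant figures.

214 km

Half-angle = 27.1°/2 = 13.55°.
Swath width ≈ 2h·tan(θ/2) = 2 × 443 × tan(13.55°) = 213.5 km.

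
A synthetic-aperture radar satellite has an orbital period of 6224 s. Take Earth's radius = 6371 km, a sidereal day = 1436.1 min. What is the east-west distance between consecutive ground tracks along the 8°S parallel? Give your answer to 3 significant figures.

Node shift per orbit = (6224.0/86166) × 360° = 26.00°.
Equatorial spacing = 26.00 × 111.2 km/° = 2891 km.
At 8° latitude, spacing = 2891 × cos(8°) = 2863 km.

2860 km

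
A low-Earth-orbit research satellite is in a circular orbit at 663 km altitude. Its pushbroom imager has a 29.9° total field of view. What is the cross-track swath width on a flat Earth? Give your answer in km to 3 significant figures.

354 km

Half-angle = 29.9°/2 = 14.95°.
Swath width ≈ 2h·tan(θ/2) = 2 × 663 × tan(14.95°) = 354.1 km.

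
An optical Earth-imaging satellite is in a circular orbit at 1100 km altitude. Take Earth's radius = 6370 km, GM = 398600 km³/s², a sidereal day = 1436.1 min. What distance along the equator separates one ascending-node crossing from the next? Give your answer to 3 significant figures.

Semi-major axis a = 6370 + 1100 = 7470 km. Period T = 2π√(a³/μ) = 2π√(7470³/398600) = 6425.3 s = 107.09 min.
During one orbit Earth rotates (6425.3 / 86166) × 360° = 26.84°.
At the equator that is 26.84° × (2π·6370/360) km/° = 26.84 × 111.2 = 2985 km.

2980 km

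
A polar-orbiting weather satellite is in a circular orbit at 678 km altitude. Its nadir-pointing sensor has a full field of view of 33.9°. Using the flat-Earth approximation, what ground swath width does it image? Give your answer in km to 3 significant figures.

Half-angle = 33.9°/2 = 16.95°.
Swath width ≈ 2h·tan(θ/2) = 2 × 678 × tan(16.95°) = 413.3 km.

413 km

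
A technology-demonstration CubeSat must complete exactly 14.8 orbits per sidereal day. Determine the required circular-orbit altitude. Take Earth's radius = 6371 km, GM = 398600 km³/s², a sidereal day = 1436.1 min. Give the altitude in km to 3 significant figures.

624 km

Required period T = 86166 / 14.8 = 5822.0 s.
From T = 2π√(a³/μ): a = (μ T²/4π²)^(1/3) = (398600 × 5822.0² / 4π²)^(1/3) = 6995 km.
Altitude h = a − R = 6995 − 6371 = 624 km.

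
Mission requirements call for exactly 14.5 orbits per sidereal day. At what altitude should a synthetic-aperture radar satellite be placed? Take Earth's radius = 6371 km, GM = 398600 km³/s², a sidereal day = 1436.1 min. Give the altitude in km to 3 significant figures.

Required period T = 86166 / 14.5 = 5942.5 s.
From T = 2π√(a³/μ): a = (μ T²/4π²)^(1/3) = (398600 × 5942.5² / 4π²)^(1/3) = 7091 km.
Altitude h = a − R = 7091 − 6371 = 720 km.

720 km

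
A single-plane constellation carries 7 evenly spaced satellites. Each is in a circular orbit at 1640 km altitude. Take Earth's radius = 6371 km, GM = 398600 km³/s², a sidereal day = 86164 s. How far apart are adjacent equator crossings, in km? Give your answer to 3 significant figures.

Semi-major axis a = 6371 + 1640 = 8011 km. Period T = 2π√(a³/μ) = 2π√(8011³/398600) = 7135.8 s = 118.93 min.
Single-satellite node shift = (7135.8/86164) × 360° = 29.81°.
With 7 satellites evenly phased, successive equator crossings are 29.81/7 = 4.259° apart.
That is 4.259 × 111.2 = 474 km at the equator.

474 km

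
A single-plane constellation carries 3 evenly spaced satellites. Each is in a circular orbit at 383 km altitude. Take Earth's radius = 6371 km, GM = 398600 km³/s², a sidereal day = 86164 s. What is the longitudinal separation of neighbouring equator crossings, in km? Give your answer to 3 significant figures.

Semi-major axis a = 6371 + 383 = 6754 km. Period T = 2π√(a³/μ) = 2π√(6754³/398600) = 5524.0 s = 92.07 min.
Single-satellite node shift = (5524.0/86164) × 360° = 23.08°.
With 3 satellites evenly phased, successive equator crossings are 23.08/3 = 7.693° apart.
That is 7.693 × 111.2 = 855 km at the equator.

855 km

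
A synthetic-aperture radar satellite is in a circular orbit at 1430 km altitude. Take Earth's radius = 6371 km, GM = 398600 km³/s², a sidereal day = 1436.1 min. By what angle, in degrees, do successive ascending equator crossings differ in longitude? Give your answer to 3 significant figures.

28.6°

Semi-major axis a = 6371 + 1430 = 7801 km. Period T = 2π√(a³/μ) = 2π√(7801³/398600) = 6857.0 s = 114.28 min.
During one orbit Earth rotates (6857.0 / 86166) × 360° = 28.65°.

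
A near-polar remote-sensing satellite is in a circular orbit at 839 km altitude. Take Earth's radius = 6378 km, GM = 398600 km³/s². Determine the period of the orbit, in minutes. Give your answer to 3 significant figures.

102 min

Semi-major axis a = 6378 + 839 = 7217 km. Period T = 2π√(a³/μ) = 2π√(7217³/398600) = 6101.6 s = 101.69 min.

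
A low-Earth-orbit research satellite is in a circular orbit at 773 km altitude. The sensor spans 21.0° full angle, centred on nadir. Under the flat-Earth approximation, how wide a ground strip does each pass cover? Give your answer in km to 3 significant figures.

Half-angle = 21.0°/2 = 10.5°.
Swath width ≈ 2h·tan(θ/2) = 2 × 773 × tan(10.5°) = 286.5 km.

287 km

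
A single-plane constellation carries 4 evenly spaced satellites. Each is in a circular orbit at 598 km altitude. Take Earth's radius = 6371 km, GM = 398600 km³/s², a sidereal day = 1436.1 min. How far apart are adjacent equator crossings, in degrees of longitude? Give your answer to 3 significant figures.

Semi-major axis a = 6371 + 598 = 6969 km. Period T = 2π√(a³/μ) = 2π√(6969³/398600) = 5789.8 s = 96.50 min.
Single-satellite node shift = (5789.8/86166) × 360° = 24.19°.
With 4 satellites evenly phased, successive equator crossings are 24.19/4 = 6.047° apart.

6.05°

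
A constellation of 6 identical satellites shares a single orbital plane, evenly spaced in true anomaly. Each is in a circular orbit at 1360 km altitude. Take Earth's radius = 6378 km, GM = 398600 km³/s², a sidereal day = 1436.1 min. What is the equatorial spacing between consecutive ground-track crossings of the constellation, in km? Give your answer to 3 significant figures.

Semi-major axis a = 6378 + 1360 = 7738 km. Period T = 2π√(a³/μ) = 2π√(7738³/398600) = 6774.1 s = 112.90 min.
Single-satellite node shift = (6774.1/86166) × 360° = 28.30°.
With 6 satellites evenly phased, successive equator crossings are 28.30/6 = 4.717° apart.
That is 4.717 × 111.3 = 525 km at the equator.

525 km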